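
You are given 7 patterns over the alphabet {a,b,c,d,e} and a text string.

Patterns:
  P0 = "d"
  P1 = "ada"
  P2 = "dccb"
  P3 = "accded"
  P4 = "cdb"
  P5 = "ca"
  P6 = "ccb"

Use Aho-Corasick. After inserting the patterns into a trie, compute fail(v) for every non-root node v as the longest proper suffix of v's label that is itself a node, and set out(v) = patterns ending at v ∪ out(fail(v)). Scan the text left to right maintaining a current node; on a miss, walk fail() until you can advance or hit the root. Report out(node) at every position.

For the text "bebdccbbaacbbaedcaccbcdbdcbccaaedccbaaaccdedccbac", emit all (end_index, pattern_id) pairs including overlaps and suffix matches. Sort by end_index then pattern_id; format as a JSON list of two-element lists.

Build automaton:
Trie nodes:
  n0 'ε': a→2 c→13 d→1
  n1 'd': c→5  [P0 ends]
  n2 'a': c→8 d→3
  n3 'ad': a→4
  n4 'ada': ·  [P1 ends]
  n5 'dc': c→6
  n6 'dcc': b→7
  n7 'dccb': ·  [P2 ends]
  n8 'ac': c→9
  n9 'acc': d→10
  n10 'accd': e→11
  n11 'accde': d→12
  n12 'accded': ·  [P3 ends]
  n13 'c': a→16 c→17 d→14
  n14 'cd': b→15
  n15 'cdb': ·  [P4 ends]
  n16 'ca': ·  [P5 ends]
  n17 'cc': b→18
  n18 'ccb': ·  [P6 ends]

BFS fail/out derivation:
  n1('d'): parent n0 fail=0; on 'd' 0 → fail=0;  out {0}∪∅={0}
  n2('a'): parent n0 fail=0; on 'a' 0 → fail=0;  out ∅∪∅=∅
  n13('c'): parent n0 fail=0; on 'c' 0 → fail=0;  out ∅∪∅=∅
  n3('ad'): parent n2 fail=0; on 'd' 0 → fail=1;  out ∅∪{0}={0}
  n5('dc'): parent n1 fail=0; on 'c' 0 → fail=13;  out ∅∪∅=∅
  n8('ac'): parent n2 fail=0; on 'c' 0 → fail=13;  out ∅∪∅=∅
  n14('cd'): parent n13 fail=0; on 'd' 0 → fail=1;  out ∅∪{0}={0}
  n16('ca'): parent n13 fail=0; on 'a' 0 → fail=2;  out {5}∪∅={5}
  n17('cc'): parent n13 fail=0; on 'c' 0 → fail=13;  out ∅∪∅=∅
  n4('ada'): parent n3 fail=1; on 'a' 1→0 → fail=2;  out {1}∪∅={1}
  n6('dcc'): parent n5 fail=13; on 'c' 13 → fail=17;  out ∅∪∅=∅
  n9('acc'): parent n8 fail=13; on 'c' 13 → fail=17;  out ∅∪∅=∅
  n15('cdb'): parent n14 fail=1; on 'b' 1→0 → fail=0;  out {4}∪∅={4}
  n18('ccb'): parent n17 fail=13; on 'b' 13→0 → fail=0;  out {6}∪∅={6}
  n7('dccb'): parent n6 fail=17; on 'b' 17 → fail=18;  out {2}∪{6}={2,6}
  n10('accd'): parent n9 fail=17; on 'd' 17→13 → fail=14;  out ∅∪{0}={0}
  n11('accde'): parent n10 fail=14; on 'e' 14→1→0 → fail=0;  out ∅∪∅=∅
  n12('accded'): parent n11 fail=0; on 'd' 0 → fail=1;  out {3}∪{0}={0,3}

Scan:
[0] read 'b'  n0⇒n0
[1] read 'e'  n0⇒n0
[2] read 'b'  n0⇒n0
[3] read 'd'  n0⇒n1  → match P0@[3:3]
[4] read 'c'  n1⇒n5
[5] read 'c'  n5⇒n6
[6] read 'b'  n6⇒n7  → match P2@[3:6],P6@[4:6]
[7] read 'b'  n7⇒n0 (fail-walked)
[8] read 'a'  n0⇒n2
[9] read 'a'  n2⇒n2 (fail-walked)
[10] read 'c'  n2⇒n8
[11] read 'b'  n8⇒n0 (fail-walked)
[12] read 'b'  n0⇒n0
[13] read 'a'  n0⇒n2
[14] read 'e'  n2⇒n0 (fail-walked)
[15] read 'd'  n0⇒n1  → match P0@[15:15]
[16] read 'c'  n1⇒n5
[17] read 'a'  n5⇒n16 (fail-walked)  → match P5@[16:17]
[18] read 'c'  n16⇒n8 (fail-walked)
[19] read 'c'  n8⇒n9
[20] read 'b'  n9⇒n18 (fail-walked)  → match P6@[18:20]
[21] read 'c'  n18⇒n13 (fail-walked)
[22] read 'd'  n13⇒n14  → match P0@[22:22]
[23] read 'b'  n14⇒n15  → match P4@[21:23]
[24] read 'd'  n15⇒n1 (fail-walked)  → match P0@[24:24]
[25] read 'c'  n1⇒n5
[26] read 'b'  n5⇒n0 (fail-walked)
[27] read 'c'  n0⇒n13
[28] read 'c'  n13⇒n17
[29] read 'a'  n17⇒n16 (fail-walked)  → match P5@[28:29]
[30] read 'a'  n16⇒n2 (fail-walked)
[31] read 'e'  n2⇒n0 (fail-walked)
[32] read 'd'  n0⇒n1  → match P0@[32:32]
[33] read 'c'  n1⇒n5
[34] read 'c'  n5⇒n6
[35] read 'b'  n6⇒n7  → match P2@[32:35],P6@[33:35]
[36] read 'a'  n7⇒n2 (fail-walked)
[37] read 'a'  n2⇒n2 (fail-walked)
[38] read 'a'  n2⇒n2 (fail-walked)
[39] read 'c'  n2⇒n8
[40] read 'c'  n8⇒n9
[41] read 'd'  n9⇒n10  → match P0@[41:41]
[42] read 'e'  n10⇒n11
[43] read 'd'  n11⇒n12  → match P0@[43:43],P3@[38:43]
[44] read 'c'  n12⇒n5 (fail-walked)
[45] read 'c'  n5⇒n6
[46] read 'b'  n6⇒n7  → match P2@[43:46],P6@[44:46]
[47] read 'a'  n7⇒n2 (fail-walked)
[48] read 'c'  n2⇒n8

Result: [[3,0],[6,2],[6,6],[15,0],[17,5],[20,6],[22,0],[23,4],[24,0],[29,5],[32,0],[35,2],[35,6],[41,0],[43,0],[43,3],[46,2],[46,6]]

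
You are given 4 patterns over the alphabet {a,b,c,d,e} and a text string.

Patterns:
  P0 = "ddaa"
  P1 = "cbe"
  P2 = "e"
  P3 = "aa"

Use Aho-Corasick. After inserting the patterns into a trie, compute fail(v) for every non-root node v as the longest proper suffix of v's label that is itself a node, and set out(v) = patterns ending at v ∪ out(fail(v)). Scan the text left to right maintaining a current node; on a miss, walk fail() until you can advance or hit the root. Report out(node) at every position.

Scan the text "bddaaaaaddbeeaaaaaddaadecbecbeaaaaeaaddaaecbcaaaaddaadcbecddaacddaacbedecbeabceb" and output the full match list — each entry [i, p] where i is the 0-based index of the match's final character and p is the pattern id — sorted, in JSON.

Build:
Trie nodes:
  n0 'ε': a→9 c→5 d→1 e→8
  n1 'd': d→2
  n2 'dd': a→3
  n3 'dda': a→4
  n4 'ddaa': ·  [P0 ends]
  n5 'c': b→6
  n6 'cb': e→7
  n7 'cbe': ·  [P1 ends]
  n8 'e': ·  [P2 ends]
  n9 'a': a→10
  n10 'aa': ·  [P3 ends]

Failure links (BFS by depth):
  n1('d'): parent n0 fail=0; on 'd' 0 → fail=0;  out ∅∪∅=∅
  n5('c'): parent n0 fail=0; on 'c' 0 → fail=0;  out ∅∪∅=∅
  n8('e'): parent n0 fail=0; on 'e' 0 → fail=0;  out {2}∪∅={2}
  n9('a'): parent n0 fail=0; on 'a' 0 → fail=0;  out ∅∪∅=∅
  n2('dd'): parent n1 fail=0; on 'd' 0 → fail=1;  out ∅∪∅=∅
  n6('cb'): parent n5 fail=0; on 'b' 0 → fail=0;  out ∅∪∅=∅
  n10('aa'): parent n9 fail=0; on 'a' 0 → fail=9;  out {3}∪∅={3}
  n3('dda'): parent n2 fail=1; on 'a' 1→0 → fail=9;  out ∅∪∅=∅
  n7('cbe'): parent n6 fail=0; on 'e' 0 → fail=8;  out {1}∪{2}={1,2}
  n4('ddaa'): parent n3 fail=9; on 'a' 9 → fail=10;  out {0}∪{3}={0,3}

Scan:
i=0 'b': node 0→0
i=1 'd': node 0→1
i=2 'd': node 1→2
i=3 'a': node 2→3
i=4 'a': node 3→4  ** P0@[1:4],P3@[3:4]
i=5 'a': node 4→10 ·f  ** P3@[4:5]
i=6 'a': node 10→10 ·f  ** P3@[5:6]
i=7 'a': node 10→10 ·f  ** P3@[6:7]
i=8 'd': node 10→1 ·f
i=9 'd': node 1→2
i=10 'b': node 2→0 ·f
i=11 'e': node 0→8  ** P2@[11:11]
i=12 'e': node 8→8 ·f  ** P2@[12:12]
i=13 'a': node 8→9 ·f
i=14 'a': node 9→10  ** P3@[13:14]
i=15 'a': node 10→10 ·f  ** P3@[14:15]
i=16 'a': node 10→10 ·f  ** P3@[15:16]
i=17 'a': node 10→10 ·f  ** P3@[16:17]
i=18 'd': node 10→1 ·f
i=19 'd': node 1→2
i=20 'a': node 2→3
i=21 'a': node 3→4  ** P0@[18:21],P3@[20:21]
i=22 'd': node 4→1 ·f
i=23 'e': node 1→8 ·f  ** P2@[23:23]
i=24 'c': node 8→5 ·f
i=25 'b': node 5→6
i=26 'e': node 6→7  ** P1@[24:26],P2@[26:26]
i=27 'c': node 7→5 ·f
i=28 'b': node 5→6
i=29 'e': node 6→7  ** P1@[27:29],P2@[29:29]
i=30 'a': node 7→9 ·f
i=31 'a': node 9→10  ** P3@[30:31]
i=32 'a': node 10→10 ·f  ** P3@[31:32]
i=33 'a': node 10→10 ·f  ** P3@[32:33]
i=34 'e': node 10→8 ·f  ** P2@[34:34]
i=35 'a': node 8→9 ·f
i=36 'a': node 9→10  ** P3@[35:36]
i=37 'd': node 10→1 ·f
i=38 'd': node 1→2
i=39 'a': node 2→3
i=40 'a': node 3→4  ** P0@[37:40],P3@[39:40]
i=41 'e': node 4→8 ·f  ** P2@[41:41]
i=42 'c': node 8→5 ·f
i=43 'b': node 5→6
i=44 'c': node 6→5 ·f
i=45 'a': node 5→9 ·f
i=46 'a': node 9→10  ** P3@[45:46]
i=47 'a': node 10→10 ·f  ** P3@[46:47]
i=48 'a': node 10→10 ·f  ** P3@[47:48]
i=49 'd': node 10→1 ·f
i=50 'd': node 1→2
i=51 'a': node 2→3
i=52 'a': node 3→4  ** P0@[49:52],P3@[51:52]
i=53 'd': node 4→1 ·f
i=54 'c': node 1→5 ·f
i=55 'b': node 5→6
i=56 'e': node 6→7  ** P1@[54:56],P2@[56:56]
i=57 'c': node 7→5 ·f
i=58 'd': node 5→1 ·f
i=59 'd': node 1→2
i=60 'a': node 2→3
i=61 'a': node 3→4  ** P0@[58:61],P3@[60:61]
i=62 'c': node 4→5 ·f
i=63 'd': node 5→1 ·f
i=64 'd': node 1→2
i=65 'a': node 2→3
i=66 'a': node 3→4  ** P0@[63:66],P3@[65:66]
i=67 'c': node 4→5 ·f
i=68 'b': node 5→6
i=69 'e': node 6→7  ** P1@[67:69],P2@[69:69]
i=70 'd': node 7→1 ·f
i=71 'e': node 1→8 ·f  ** P2@[71:71]
i=72 'c': node 8→5 ·f
i=73 'b': node 5→6
i=74 'e': node 6→7  ** P1@[72:74],P2@[74:74]
i=75 'a': node 7→9 ·f
i=76 'b': node 9→0 ·f
i=77 'c': node 0→5
i=78 'e': node 5→8 ·f  ** P2@[78:78]
i=79 'b': node 8→0 ·f

Result: [[4,0],[4,3],[5,3],[6,3],[7,3],[11,2],[12,2],[14,3],[15,3],[16,3],[17,3],[21,0],[21,3],[23,2],[26,1],[26,2],[29,1],[29,2],[31,3],[32,3],[33,3],[34,2],[36,3],[40,0],[40,3],[41,2],[46,3],[47,3],[48,3],[52,0],[52,3],[56,1],[56,2],[61,0],[61,3],[66,0],[66,3],[69,1],[69,2],[71,2],[74,1],[74,2],[78,2]]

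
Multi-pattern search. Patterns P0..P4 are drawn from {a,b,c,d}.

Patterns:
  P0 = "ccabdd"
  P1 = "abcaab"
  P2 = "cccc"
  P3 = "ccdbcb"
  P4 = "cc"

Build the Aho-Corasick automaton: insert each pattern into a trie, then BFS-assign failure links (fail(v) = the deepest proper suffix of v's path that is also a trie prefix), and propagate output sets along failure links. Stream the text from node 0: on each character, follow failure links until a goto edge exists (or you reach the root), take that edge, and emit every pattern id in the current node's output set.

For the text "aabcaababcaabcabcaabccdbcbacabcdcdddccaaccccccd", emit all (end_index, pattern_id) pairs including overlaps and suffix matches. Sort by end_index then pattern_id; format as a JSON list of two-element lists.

Build automaton:
Trie nodes:
  n0 'ε': a→7 c→1
  n1 'c': c→2
  n2 'cc': a→3 c→13 d→15  ←P4
  n3 'cca': b→4
  n4 'ccab': d→5
  n5 'ccabd': d→6
  n6 'ccabdd': ·  ←P0
  n7 'a': b→8
  n8 'ab': c→9
  n9 'abc': a→10
  n10 'abca': a→11
  n11 'abcaa': b→12
  n12 'abcaab': ·  ←P1
  n13 'ccc': c→14
  n14 'cccc': ·  ←P2
  n15 'ccd': b→16
  n16 'ccdb': c→17
  n17 'ccdbc': b→18
  n18 'ccdbcb': ·  ←P3

BFS fail/out derivation:
  n1('c'): parent n0 fail=0; on 'c' 0 → fail=0;  out ∅∪∅=∅
  n7('a'): parent n0 fail=0; on 'a' 0 → fail=0;  out ∅∪∅=∅
  n2('cc'): parent n1 fail=0; on 'c' 0 → fail=1;  out {4}∪∅={4}
  n8('ab'): parent n7 fail=0; on 'b' 0 → fail=0;  out ∅∪∅=∅
  n3('cca'): parent n2 fail=1; on 'a' 1→0 → fail=7;  out ∅∪∅=∅
  n9('abc'): parent n8 fail=0; on 'c' 0 → fail=1;  out ∅∪∅=∅
  n13('ccc'): parent n2 fail=1; on 'c' 1 → fail=2;  out ∅∪{4}={4}
  n15('ccd'): parent n2 fail=1; on 'd' 1→0 → fail=0;  out ∅∪∅=∅
  n4('ccab'): parent n3 fail=7; on 'b' 7 → fail=8;  out ∅∪∅=∅
  n10('abca'): parent n9 fail=1; on 'a' 1→0 → fail=7;  out ∅∪∅=∅
  n14('cccc'): parent n13 fail=2; on 'c' 2 → fail=13;  out {2}∪{4}={2,4}
  n16('ccdb'): parent n15 fail=0; on 'b' 0 → fail=0;  out ∅∪∅=∅
  n5('ccabd'): parent n4 fail=8; on 'd' 8→0 → fail=0;  out ∅∪∅=∅
  n11('abcaa'): parent n10 fail=7; on 'a' 7→0 → fail=7;  out ∅∪∅=∅
  n17('ccdbc'): parent n16 fail=0; on 'c' 0 → fail=1;  out ∅∪∅=∅
  n6('ccabdd'): parent n5 fail=0; on 'd' 0 → fail=0;  out {0}∪∅={0}
  n12('abcaab'): parent n11 fail=7; on 'b' 7 → fail=8;  out {1}∪∅={1}
  n18('ccdbcb'): parent n17 fail=1; on 'b' 1→0 → fail=0;  out {3}∪∅={3}

Scan:
[0] read 'a'  n0⇒n7
[1] read 'a'  n7⇒n7 (fail-walked)
[2] read 'b'  n7⇒n8
[3] read 'c'  n8⇒n9
[4] read 'a'  n9⇒n10
[5] read 'a'  n10⇒n11
[6] read 'b'  n11⇒n12  ** P1@[1:6]
[7] read 'a'  n12⇒n7 (fail-walked)
[8] read 'b'  n7⇒n8
[9] read 'c'  n8⇒n9
[10] read 'a'  n9⇒n10
[11] read 'a'  n10⇒n11
[12] read 'b'  n11⇒n12  ** P1@[7:12]
[13] read 'c'  n12⇒n9 (fail-walked)
[14] read 'a'  n9⇒n10
[15] read 'b'  n10⇒n8 (fail-walked)
[16] read 'c'  n8⇒n9
[17] read 'a'  n9⇒n10
[18] read 'a'  n10⇒n11
[19] read 'b'  n11⇒n12  ** P1@[14:19]
[20] read 'c'  n12⇒n9 (fail-walked)
[21] read 'c'  n9⇒n2 (fail-walked)  ** P4@[20:21]
[22] read 'd'  n2⇒n15
[23] read 'b'  n15⇒n16
[24] read 'c'  n16⇒n17
[25] read 'b'  n17⇒n18  ** P3@[20:25]
[26] read 'a'  n18⇒n7 (fail-walked)
[27] read 'c'  n7⇒n1 (fail-walked)
[28] read 'a'  n1⇒n7 (fail-walked)
[29] read 'b'  n7⇒n8
[30] read 'c'  n8⇒n9
[31] read 'd'  n9⇒n0 (fail-walked)
[32] read 'c'  n0⇒n1
[33] read 'd'  n1⇒n0 (fail-walked)
[34] read 'd'  n0⇒n0
[35] read 'd'  n0⇒n0
[36] read 'c'  n0⇒n1
[37] read 'c'  n1⇒n2  ** P4@[36:37]
[38] read 'a'  n2⇒n3
[39] read 'a'  n3⇒n7 (fail-walked)
[40] read 'c'  n7⇒n1 (fail-walked)
[41] read 'c'  n1⇒n2  ** P4@[40:41]
[42] read 'c'  n2⇒n13  ** P4@[41:42]
[43] read 'c'  n13⇒n14  ** P2@[40:43],P4@[42:43]
[44] read 'c'  n14⇒n14 (fail-walked)  ** P2@[41:44],P4@[43:44]
[45] read 'c'  n14⇒n14 (fail-walked)  ** P2@[42:45],P4@[44:45]
[46] read 'd'  n14⇒n15 (fail-walked)

Matches: [[6,1],[12,1],[19,1],[21,4],[25,3],[37,4],[41,4],[42,4],[43,2],[43,4],[44,2],[44,4],[45,2],[45,4]]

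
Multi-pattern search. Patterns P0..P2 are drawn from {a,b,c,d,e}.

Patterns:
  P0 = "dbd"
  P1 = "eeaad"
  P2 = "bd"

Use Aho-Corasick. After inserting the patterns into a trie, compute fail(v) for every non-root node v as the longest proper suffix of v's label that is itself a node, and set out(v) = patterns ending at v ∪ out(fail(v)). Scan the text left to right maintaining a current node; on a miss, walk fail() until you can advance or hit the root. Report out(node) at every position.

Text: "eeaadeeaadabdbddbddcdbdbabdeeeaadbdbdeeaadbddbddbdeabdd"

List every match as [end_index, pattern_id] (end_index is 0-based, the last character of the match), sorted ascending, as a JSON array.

Build:
Trie (insert patterns):
  0='ε' goto b→9 d→1 e→4
  1='d' goto b→2
  2='db' goto d→3
  3='dbd' goto ·  ←P0
  4='e' goto e→5
  5='ee' goto a→6
  6='eea' goto a→7
  7='eeaa' goto d→8
  8='eeaad' goto ·  ←P1
  9='b' goto d→10
  10='bd' goto ·  ←P2

Failure links (BFS by depth):
  fail(1) 'd': from fail(0)=0 chase 'd': 0 ⇒ 0;  out=∅∪out(0)=∅
  fail(4) 'e': from fail(0)=0 chase 'e': 0 ⇒ 0;  out=∅∪out(0)=∅
  fail(9) 'b': from fail(0)=0 chase 'b': 0 ⇒ 0;  out=∅∪out(0)=∅
  fail(2) 'db': from fail(1)=0 chase 'b': 0 ⇒ 9;  out=∅∪out(9)=∅
  fail(5) 'ee': from fail(4)=0 chase 'e': 0 ⇒ 4;  out=∅∪out(4)=∅
  fail(10) 'bd': from fail(9)=0 chase 'd': 0 ⇒ 1;  out={2}∪out(1)={2}
  fail(3) 'dbd': from fail(2)=9 chase 'd': 9 ⇒ 10;  out={0}∪out(10)={0,2}
  fail(6) 'eea': from fail(5)=4 chase 'a': 4→0 ⇒ 0;  out=∅∪out(0)=∅
  fail(7) 'eeaa': from fail(6)=0 chase 'a': 0 ⇒ 0;  out=∅∪out(0)=∅
  fail(8) 'eeaad': from fail(7)=0 chase 'd': 0 ⇒ 1;  out={1}∪out(1)={1}

Text stream:
i=0 'e': node 0→4
i=1 'e': node 4→5
i=2 'a': node 5→6
i=3 'a': node 6→7
i=4 'd': node 7→8  → match P1@[0:4]
i=5 'e': node 8→4 (fail-walked)
i=6 'e': node 4→5
i=7 'a': node 5→6
i=8 'a': node 6→7
i=9 'd': node 7→8  → match P1@[5:9]
i=10 'a': node 8→0 (fail-walked)
i=11 'b': node 0→9
i=12 'd': node 9→10  → match P2@[11:12]
i=13 'b': node 10→2 (fail-walked)
i=14 'd': node 2→3  → match P0@[12:14],P2@[13:14]
i=15 'd': node 3→1 (fail-walked)
i=16 'b': node 1→2
i=17 'd': node 2→3  → match P0@[15:17],P2@[16:17]
i=18 'd': node 3→1 (fail-walked)
i=19 'c': node 1→0 (fail-walked)
i=20 'd': node 0→1
i=21 'b': node 1→2
i=22 'd': node 2→3  → match P0@[20:22],P2@[21:22]
i=23 'b': node 3→2 (fail-walked)
i=24 'a': node 2→0 (fail-walked)
i=25 'b': node 0→9
i=26 'd': node 9→10  → match P2@[25:26]
i=27 'e': node 10→4 (fail-walked)
i=28 'e': node 4→5
i=29 'e': node 5→5 (fail-walked)
i=30 'a': node 5→6
i=31 'a': node 6→7
i=32 'd': node 7→8  → match P1@[28:32]
i=33 'b': node 8→2 (fail-walked)
i=34 'd': node 2→3  → match P0@[32:34],P2@[33:34]
i=35 'b': node 3→2 (fail-walked)
i=36 'd': node 2→3  → match P0@[34:36],P2@[35:36]
i=37 'e': node 3→4 (fail-walked)
i=38 'e': node 4→5
i=39 'a': node 5→6
i=40 'a': node 6→7
i=41 'd': node 7→8  → match P1@[37:41]
i=42 'b': node 8→2 (fail-walked)
i=43 'd': node 2→3  → match P0@[41:43],P2@[42:43]
i=44 'd': node 3→1 (fail-walked)
i=45 'b': node 1→2
i=46 'd': node 2→3  → match P0@[44:46],P2@[45:46]
i=47 'd': node 3→1 (fail-walked)
i=48 'b': node 1→2
i=49 'd': node 2→3  → match P0@[47:49],P2@[48:49]
i=50 'e': node 3→4 (fail-walked)
i=51 'a': node 4→0 (fail-walked)
i=52 'b': node 0→9
i=53 'd': node 9→10  → match P2@[52:53]
i=54 'd': node 10→1 (fail-walked)

All matches (sorted): [[4,1],[9,1],[12,2],[14,0],[14,2],[17,0],[17,2],[22,0],[22,2],[26,2],[32,1],[34,0],[34,2],[36,0],[36,2],[41,1],[43,0],[43,2],[46,0],[46,2],[49,0],[49,2],[53,2]]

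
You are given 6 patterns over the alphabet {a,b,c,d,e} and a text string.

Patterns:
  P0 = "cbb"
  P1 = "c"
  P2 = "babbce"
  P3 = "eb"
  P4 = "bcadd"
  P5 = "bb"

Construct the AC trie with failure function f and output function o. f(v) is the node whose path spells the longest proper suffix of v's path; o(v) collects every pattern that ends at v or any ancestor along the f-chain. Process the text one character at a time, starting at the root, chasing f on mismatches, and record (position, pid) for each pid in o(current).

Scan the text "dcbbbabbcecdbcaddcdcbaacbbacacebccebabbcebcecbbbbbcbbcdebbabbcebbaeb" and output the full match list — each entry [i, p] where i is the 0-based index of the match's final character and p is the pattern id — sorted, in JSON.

Build automaton:
Trie nodes:
  0='ε' goto b→4 c→1 e→10
  1='c' goto b→2  ←P1
  2='cb' goto b→3
  3='cbb' goto ·  ←P0
  4='b' goto a→5 b→16 c→12
  5='ba' goto b→6
  6='bab' goto b→7
  7='babb' goto c→8
  8='babbc' goto e→9
  9='babbce' goto ·  ←P2
  10='e' goto b→11
  11='eb' goto ·  ←P3
  12='bc' goto a→13
  13='bca' goto d→14
  14='bcad' goto d→15
  15='bcadd' goto ·  ←P4
  16='bb' goto ·  ←P5

BFS fail/out derivation:
  fail(1) 'c': from fail(0)=0 chase 'c': 0 ⇒ 0;  out={1}∪out(0)={1}
  fail(4) 'b': from fail(0)=0 chase 'b': 0 ⇒ 0;  out=∅∪out(0)=∅
  fail(10) 'e': from fail(0)=0 chase 'e': 0 ⇒ 0;  out=∅∪out(0)=∅
  fail(2) 'cb': from fail(1)=0 chase 'b': 0 ⇒ 4;  out=∅∪out(4)=∅
  fail(5) 'ba': from fail(4)=0 chase 'a': 0 ⇒ 0;  out=∅∪out(0)=∅
  fail(11) 'eb': from fail(10)=0 chase 'b': 0 ⇒ 4;  out={3}∪out(4)={3}
  fail(12) 'bc': from fail(4)=0 chase 'c': 0 ⇒ 1;  out=∅∪out(1)={1}
  fail(16) 'bb': from fail(4)=0 chase 'b': 0 ⇒ 4;  out={5}∪out(4)={5}
  fail(3) 'cbb': from fail(2)=4 chase 'b': 4 ⇒ 16;  out={0}∪out(16)={0,5}
  fail(6) 'bab': from fail(5)=0 chase 'b': 0 ⇒ 4;  out=∅∪out(4)=∅
  fail(13) 'bca': from fail(12)=1 chase 'a': 1→0 ⇒ 0;  out=∅∪out(0)=∅
  fail(7) 'babb': from fail(6)=4 chase 'b': 4 ⇒ 16;  out=∅∪out(16)={5}
  fail(14) 'bcad': from fail(13)=0 chase 'd': 0 ⇒ 0;  out=∅∪out(0)=∅
  fail(8) 'babbc': from fail(7)=16 chase 'c': 16→4 ⇒ 12;  out=∅∪out(12)={1}
  fail(15) 'bcadd': from fail(14)=0 chase 'd': 0 ⇒ 0;  out={4}∪out(0)={4}
  fail(9) 'babbce': from fail(8)=12 chase 'e': 12→1→0 ⇒ 10;  out={2}∪out(10)={2}

Run:
i=0 'd': node 0→0
i=1 'c': node 0→1  ** P1@[1:1]
i=2 'b': node 1→2
i=3 'b': node 2→3  ** P0@[1:3],P5@[2:3]
i=4 'b': node 3→16 ·f  ** P5@[3:4]
i=5 'a': node 16→5 ·f
i=6 'b': node 5→6
i=7 'b': node 6→7  ** P5@[6:7]
i=8 'c': node 7→8  ** P1@[8:8]
i=9 'e': node 8→9  ** P2@[4:9]
i=10 'c': node 9→1 ·f  ** P1@[10:10]
i=11 'd': node 1→0 ·f
i=12 'b': node 0→4
i=13 'c': node 4→12  ** P1@[13:13]
i=14 'a': node 12→13
i=15 'd': node 13→14
i=16 'd': node 14→15  ** P4@[12:16]
i=17 'c': node 15→1 ·f  ** P1@[17:17]
i=18 'd': node 1→0 ·f
i=19 'c': node 0→1  ** P1@[19:19]
i=20 'b': node 1→2
i=21 'a': node 2→5 ·f
i=22 'a': node 5→0 ·f
i=23 'c': node 0→1  ** P1@[23:23]
i=24 'b': node 1→2
i=25 'b': node 2→3  ** P0@[23:25],P5@[24:25]
i=26 'a': node 3→5 ·f
i=27 'c': node 5→1 ·f  ** P1@[27:27]
i=28 'a': node 1→0 ·f
i=29 'c': node 0→1  ** P1@[29:29]
i=30 'e': node 1→10 ·f
i=31 'b': node 10→11  ** P3@[30:31]
i=32 'c': node 11→12 ·f  ** P1@[32:32]
i=33 'c': node 12→1 ·f  ** P1@[33:33]
i=34 'e': node 1→10 ·f
i=35 'b': node 10→11  ** P3@[34:35]
i=36 'a': node 11→5 ·f
i=37 'b': node 5→6
i=38 'b': node 6→7  ** P5@[37:38]
i=39 'c': node 7→8  ** P1@[39:39]
i=40 'e': node 8→9  ** P2@[35:40]
i=41 'b': node 9→11 ·f  ** P3@[40:41]
i=42 'c': node 11→12 ·f  ** P1@[42:42]
i=43 'e': node 12→10 ·f
i=44 'c': node 10→1 ·f  ** P1@[44:44]
i=45 'b': node 1→2
i=46 'b': node 2→3  ** P0@[44:46],P5@[45:46]
i=47 'b': node 3→16 ·f  ** P5@[46:47]
i=48 'b': node 16→16 ·f  ** P5@[47:48]
i=49 'b': node 16→16 ·f  ** P5@[48:49]
i=50 'c': node 16→12 ·f  ** P1@[50:50]
i=51 'b': node 12→2 ·f
i=52 'b': node 2→3  ** P0@[50:52],P5@[51:52]
i=53 'c': node 3→12 ·f  ** P1@[53:53]
i=54 'd': node 12→0 ·f
i=55 'e': node 0→10
i=56 'b': node 10→11  ** P3@[55:56]
i=57 'b': node 11→16 ·f  ** P5@[56:57]
i=58 'a': node 16→5 ·f
i=59 'b': node 5→6
i=60 'b': node 6→7  ** P5@[59:60]
i=61 'c': node 7→8  ** P1@[61:61]
i=62 'e': node 8→9  ** P2@[57:62]
i=63 'b': node 9→11 ·f  ** P3@[62:63]
i=64 'b': node 11→16 ·f  ** P5@[63:64]
i=65 'a': node 16→5 ·f
i=66 'e': node 5→10 ·f
i=67 'b': node 10→11  ** P3@[66:67]

Matches: [[1,1],[3,0],[3,5],[4,5],[7,5],[8,1],[9,2],[10,1],[13,1],[16,4],[17,1],[19,1],[23,1],[25,0],[25,5],[27,1],[29,1],[31,3],[32,1],[33,1],[35,3],[38,5],[39,1],[40,2],[41,3],[42,1],[44,1],[46,0],[46,5],[47,5],[48,5],[49,5],[50,1],[52,0],[52,5],[53,1],[56,3],[57,5],[60,5],[61,1],[62,2],[63,3],[64,5],[67,3]]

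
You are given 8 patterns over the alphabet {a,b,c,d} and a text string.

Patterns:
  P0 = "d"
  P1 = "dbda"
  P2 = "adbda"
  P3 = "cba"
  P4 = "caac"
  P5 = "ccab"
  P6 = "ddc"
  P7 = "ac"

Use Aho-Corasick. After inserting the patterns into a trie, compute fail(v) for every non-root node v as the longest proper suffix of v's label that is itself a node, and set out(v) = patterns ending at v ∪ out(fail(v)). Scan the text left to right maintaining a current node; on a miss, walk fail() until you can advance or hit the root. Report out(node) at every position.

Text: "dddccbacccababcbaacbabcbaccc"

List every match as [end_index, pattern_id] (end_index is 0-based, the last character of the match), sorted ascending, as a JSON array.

Build:
Trie nodes:
  0='ε' goto a→5 c→10 d→1
  1='d' goto b→2 d→19  [P0 ends]
  2='db' goto d→3
  3='dbd' goto a→4
  4='dbda' goto ·  [P1 ends]
  5='a' goto c→21 d→6
  6='ad' goto b→7
  7='adb' goto d→8
  8='adbd' goto a→9
  9='adbda' goto ·  [P2 ends]
  10='c' goto a→13 b→11 c→16
  11='cb' goto a→12
  12='cba' goto ·  [P3 ends]
  13='ca' goto a→14
  14='caa' goto c→15
  15='caac' goto ·  [P4 ends]
  16='cc' goto a→17
  17='cca' goto b→18
  18='ccab' goto ·  [P5 ends]
  19='dd' goto c→20
  20='ddc' goto ·  [P6 ends]
  21='ac' goto ·  [P7 ends]

Failure links (BFS by depth):
  fail(1) 'd': from fail(0)=0 chase 'd': 0 ⇒ 0;  out={0}∪out(0)={0}
  fail(5) 'a': from fail(0)=0 chase 'a': 0 ⇒ 0;  out=∅∪out(0)=∅
  fail(10) 'c': from fail(0)=0 chase 'c': 0 ⇒ 0;  out=∅∪out(0)=∅
  fail(2) 'db': from fail(1)=0 chase 'b': 0 ⇒ 0;  out=∅∪out(0)=∅
  fail(6) 'ad': from fail(5)=0 chase 'd': 0 ⇒ 1;  out=∅∪out(1)={0}
  fail(11) 'cb': from fail(10)=0 chase 'b': 0 ⇒ 0;  out=∅∪out(0)=∅
  fail(13) 'ca': from fail(10)=0 chase 'a': 0 ⇒ 5;  out=∅∪out(5)=∅
  fail(16) 'cc': from fail(10)=0 chase 'c': 0 ⇒ 10;  out=∅∪out(10)=∅
  fail(19) 'dd': from fail(1)=0 chase 'd': 0 ⇒ 1;  out=∅∪out(1)={0}
  fail(21) 'ac': from fail(5)=0 chase 'c': 0 ⇒ 10;  out={7}∪out(10)={7}
  fail(3) 'dbd': from fail(2)=0 chase 'd': 0 ⇒ 1;  out=∅∪out(1)={0}
  fail(7) 'adb': from fail(6)=1 chase 'b': 1 ⇒ 2;  out=∅∪out(2)=∅
  fail(12) 'cba': from fail(11)=0 chase 'a': 0 ⇒ 5;  out={3}∪out(5)={3}
  fail(14) 'caa': from fail(13)=5 chase 'a': 5→0 ⇒ 5;  out=∅∪out(5)=∅
  fail(17) 'cca': from fail(16)=10 chase 'a': 10 ⇒ 13;  out=∅∪out(13)=∅
  fail(20) 'ddc': from fail(19)=1 chase 'c': 1→0 ⇒ 10;  out={6}∪out(10)={6}
  fail(4) 'dbda': from fail(3)=1 chase 'a': 1→0 ⇒ 5;  out={1}∪out(5)={1}
  fail(8) 'adbd': from fail(7)=2 chase 'd': 2 ⇒ 3;  out=∅∪out(3)={0}
  fail(15) 'caac': from fail(14)=5 chase 'c': 5 ⇒ 21;  out={4}∪out(21)={4,7}
  fail(18) 'ccab': from fail(17)=13 chase 'b': 13→5→0 ⇒ 0;  out={5}∪out(0)={5}
  fail(9) 'adbda': from fail(8)=3 chase 'a': 3 ⇒ 4;  out={2}∪out(4)={1,2}

Scan:
pos 0 'd': at 1  ** P0@[0:0]
pos 1 'd': at 19  ** P0@[1:1]
pos 2 'd': at 19 ·f  ** P0@[2:2]
pos 3 'c': at 20  ** P6@[1:3]
pos 4 'c': at 16 ·f
pos 5 'b': at 11 ·f
pos 6 'a': at 12  ** P3@[4:6]
pos 7 'c': at 21 ·f  ** P7@[6:7]
pos 8 'c': at 16 ·f
pos 9 'c': at 16 ·f
pos 10 'a': at 17
pos 11 'b': at 18  ** P5@[8:11]
pos 12 'a': at 5 ·f
pos 13 'b': at 0 ·f
pos 14 'c': at 10
pos 15 'b': at 11
pos 16 'a': at 12  ** P3@[14:16]
pos 17 'a': at 5 ·f
pos 18 'c': at 21  ** P7@[17:18]
pos 19 'b': at 11 ·f
pos 20 'a': at 12  ** P3@[18:20]
pos 21 'b': at 0 ·f
pos 22 'c': at 10
pos 23 'b': at 11
pos 24 'a': at 12  ** P3@[22:24]
pos 25 'c': at 21 ·f  ** P7@[24:25]
pos 26 'c': at 16 ·f
pos 27 'c': at 16 ·f

Matches: [[0,0],[1,0],[2,0],[3,6],[6,3],[7,7],[11,5],[16,3],[18,7],[20,3],[24,3],[25,7]]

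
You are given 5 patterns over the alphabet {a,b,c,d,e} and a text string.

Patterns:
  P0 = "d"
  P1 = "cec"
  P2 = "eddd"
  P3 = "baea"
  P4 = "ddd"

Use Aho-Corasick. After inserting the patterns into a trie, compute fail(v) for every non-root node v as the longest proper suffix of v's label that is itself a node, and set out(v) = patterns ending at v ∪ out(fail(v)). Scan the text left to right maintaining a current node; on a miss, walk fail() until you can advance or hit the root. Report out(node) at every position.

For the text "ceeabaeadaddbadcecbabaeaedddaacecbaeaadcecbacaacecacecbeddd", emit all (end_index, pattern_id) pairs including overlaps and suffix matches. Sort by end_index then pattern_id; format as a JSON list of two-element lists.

Construct AC machine:
Trie nodes:
  n0 'ε': b→9 c→2 d→1 e→5
  n1 'd': d→13  ←P0
  n2 'c': e→3
  n3 'ce': c→4
  n4 'cec': ·  ←P1
  n5 'e': d→6
  n6 'ed': d→7
  n7 'edd': d→8
  n8 'eddd': ·  ←P2
  n9 'b': a→10
  n10 'ba': e→11
  n11 'bae': a→12
  n12 'baea': ·  ←P3
  n13 'dd': d→14
  n14 'ddd': ·  ←P4

Failure links (BFS by depth):
  fail(1) 'd': from fail(0)=0 chase 'd': 0 ⇒ 0;  out={0}∪out(0)={0}
  fail(2) 'c': from fail(0)=0 chase 'c': 0 ⇒ 0;  out=∅∪out(0)=∅
  fail(5) 'e': from fail(0)=0 chase 'e': 0 ⇒ 0;  out=∅∪out(0)=∅
  fail(9) 'b': from fail(0)=0 chase 'b': 0 ⇒ 0;  out=∅∪out(0)=∅
  fail(3) 'ce': from fail(2)=0 chase 'e': 0 ⇒ 5;  out=∅∪out(5)=∅
  fail(6) 'ed': from fail(5)=0 chase 'd': 0 ⇒ 1;  out=∅∪out(1)={0}
  fail(10) 'ba': from fail(9)=0 chase 'a': 0 ⇒ 0;  out=∅∪out(0)=∅
  fail(13) 'dd': from fail(1)=0 chase 'd': 0 ⇒ 1;  out=∅∪out(1)={0}
  fail(4) 'cec': from fail(3)=5 chase 'c': 5→0 ⇒ 2;  out={1}∪out(2)={1}
  fail(7) 'edd': from fail(6)=1 chase 'd': 1 ⇒ 13;  out=∅∪out(13)={0}
  fail(11) 'bae': from fail(10)=0 chase 'e': 0 ⇒ 5;  out=∅∪out(5)=∅
  fail(14) 'ddd': from fail(13)=1 chase 'd': 1 ⇒ 13;  out={4}∪out(13)={0,4}
  fail(8) 'eddd': from fail(7)=13 chase 'd': 13 ⇒ 14;  out={2}∪out(14)={0,2,4}
  fail(12) 'baea': from fail(11)=5 chase 'a': 5→0 ⇒ 0;  out={3}∪out(0)={3}

Text stream:
i=0 'c': node 0→2
i=1 'e': node 2→3
i=2 'e': node 3→5 (fail-walked)
i=3 'a': node 5→0 (fail-walked)
i=4 'b': node 0→9
i=5 'a': node 9→10
i=6 'e': node 10→11
i=7 'a': node 11→12  emit P3@[4:7]
i=8 'd': node 12→1 (fail-walked)  emit P0@[8:8]
i=9 'a': node 1→0 (fail-walked)
i=10 'd': node 0→1  emit P0@[10:10]
i=11 'd': node 1→13  emit P0@[11:11]
i=12 'b': node 13→9 (fail-walked)
i=13 'a': node 9→10
i=14 'd': node 10→1 (fail-walked)  emit P0@[14:14]
i=15 'c': node 1→2 (fail-walked)
i=16 'e': node 2→3
i=17 'c': node 3→4  emit P1@[15:17]
i=18 'b': node 4→9 (fail-walked)
i=19 'a': node 9→10
i=20 'b': node 10→9 (fail-walked)
i=21 'a': node 9→10
i=22 'e': node 10→11
i=23 'a': node 11→12  emit P3@[20:23]
i=24 'e': node 12→5 (fail-walked)
i=25 'd': node 5→6  emit P0@[25:25]
i=26 'd': node 6→7  emit P0@[26:26]
i=27 'd': node 7→8  emit P0@[27:27],P2@[24:27],P4@[25:27]
i=28 'a': node 8→0 (fail-walked)
i=29 'a': node 0→0
i=30 'c': node 0→2
i=31 'e': node 2→3
i=32 'c': node 3→4  emit P1@[30:32]
i=33 'b': node 4→9 (fail-walked)
i=34 'a': node 9→10
i=35 'e': node 10→11
i=36 'a': node 11→12  emit P3@[33:36]
i=37 'a': node 12→0 (fail-walked)
i=38 'd': node 0→1  emit P0@[38:38]
i=39 'c': node 1→2 (fail-walked)
i=40 'e': node 2→3
i=41 'c': node 3→4  emit P1@[39:41]
i=42 'b': node 4→9 (fail-walked)
i=43 'a': node 9→10
i=44 'c': node 10→2 (fail-walked)
i=45 'a': node 2→0 (fail-walked)
i=46 'a': node 0→0
i=47 'c': node 0→2
i=48 'e': node 2→3
i=49 'c': node 3→4  emit P1@[47:49]
i=50 'a': node 4→0 (fail-walked)
i=51 'c': node 0→2
i=52 'e': node 2→3
i=53 'c': node 3→4  emit P1@[51:53]
i=54 'b': node 4→9 (fail-walked)
i=55 'e': node 9→5 (fail-walked)
i=56 'd': node 5→6  emit P0@[56:56]
i=57 'd': node 6→7  emit P0@[57:57]
i=58 'd': node 7→8  emit P0@[58:58],P2@[55:58],P4@[56:58]

Result: [[7,3],[8,0],[10,0],[11,0],[14,0],[17,1],[23,3],[25,0],[26,0],[27,0],[27,2],[27,4],[32,1],[36,3],[38,0],[41,1],[49,1],[53,1],[56,0],[57,0],[58,0],[58,2],[58,4]]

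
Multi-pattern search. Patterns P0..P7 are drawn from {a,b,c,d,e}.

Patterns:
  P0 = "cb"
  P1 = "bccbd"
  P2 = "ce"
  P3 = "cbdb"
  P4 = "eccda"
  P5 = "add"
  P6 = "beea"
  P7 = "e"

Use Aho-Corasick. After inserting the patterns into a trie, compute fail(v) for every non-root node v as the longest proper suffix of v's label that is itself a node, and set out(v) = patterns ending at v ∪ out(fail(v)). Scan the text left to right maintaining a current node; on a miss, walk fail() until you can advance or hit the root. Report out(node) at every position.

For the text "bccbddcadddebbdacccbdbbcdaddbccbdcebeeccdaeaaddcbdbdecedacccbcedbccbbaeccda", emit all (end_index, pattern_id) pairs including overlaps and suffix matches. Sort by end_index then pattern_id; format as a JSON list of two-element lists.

Build:
Trie (insert patterns):
  0='ε' goto a→16 b→3 c→1 e→11
  1='c' goto b→2 e→8
  2='cb' goto d→9  [P0 ends]
  3='b' goto c→4 e→19
  4='bc' goto c→5
  5='bcc' goto b→6
  6='bccb' goto d→7
  7='bccbd' goto ·  [P1 ends]
  8='ce' goto ·  [P2 ends]
  9='cbd' goto b→10
  10='cbdb' goto ·  [P3 ends]
  11='e' goto c→12  [P7 ends]
  12='ec' goto c→13
  13='ecc' goto d→14
  14='eccd' goto a→15
  15='eccda' goto ·  [P4 ends]
  16='a' goto d→17
  17='ad' goto d→18
  18='add' goto ·  [P5 ends]
  19='be' goto e→20
  20='bee' goto a→21
  21='beea' goto ·  [P6 ends]

Failure links (BFS by depth):
  n1('c'): parent n0 fail=0; on 'c' 0 → fail=0;  out ∅∪∅=∅
  n3('b'): parent n0 fail=0; on 'b' 0 → fail=0;  out ∅∪∅=∅
  n11('e'): parent n0 fail=0; on 'e' 0 → fail=0;  out {7}∪∅={7}
  n16('a'): parent n0 fail=0; on 'a' 0 → fail=0;  out ∅∪∅=∅
  n2('cb'): parent n1 fail=0; on 'b' 0 → fail=3;  out {0}∪∅={0}
  n4('bc'): parent n3 fail=0; on 'c' 0 → fail=1;  out ∅∪∅=∅
  n8('ce'): parent n1 fail=0; on 'e' 0 → fail=11;  out {2}∪{7}={2,7}
  n12('ec'): parent n11 fail=0; on 'c' 0 → fail=1;  out ∅∪∅=∅
  n17('ad'): parent n16 fail=0; on 'd' 0 → fail=0;  out ∅∪∅=∅
  n19('be'): parent n3 fail=0; on 'e' 0 → fail=11;  out ∅∪{7}={7}
  n5('bcc'): parent n4 fail=1; on 'c' 1→0 → fail=1;  out ∅∪∅=∅
  n9('cbd'): parent n2 fail=3; on 'd' 3→0 → fail=0;  out ∅∪∅=∅
  n13('ecc'): parent n12 fail=1; on 'c' 1→0 → fail=1;  out ∅∪∅=∅
  n18('add'): parent n17 fail=0; on 'd' 0 → fail=0;  out {5}∪∅={5}
  n20('bee'): parent n19 fail=11; on 'e' 11→0 → fail=11;  out ∅∪{7}={7}
  n6('bccb'): parent n5 fail=1; on 'b' 1 → fail=2;  out ∅∪{0}={0}
  n10('cbdb'): parent n9 fail=0; on 'b' 0 → fail=3;  out {3}∪∅={3}
  n14('eccd'): parent n13 fail=1; on 'd' 1→0 → fail=0;  out ∅∪∅=∅
  n21('beea'): parent n20 fail=11; on 'a' 11→0 → fail=16;  out {6}∪∅={6}
  n7('bccbd'): parent n6 fail=2; on 'd' 2 → fail=9;  out {1}∪∅={1}
  n15('eccda'): parent n14 fail=0; on 'a' 0 → fail=16;  out {4}∪∅={4}

Run:
i=0 'b': node 0→3
i=1 'c': node 3→4
i=2 'c': node 4→5
i=3 'b': node 5→6  ** P0@[2:3]
i=4 'd': node 6→7  ** P1@[0:4]
i=5 'd': node 7→0 (via fail)
i=6 'c': node 0→1
i=7 'a': node 1→16 (via fail)
i=8 'd': node 16→17
i=9 'd': node 17→18  ** P5@[7:9]
i=10 'd': node 18→0 (via fail)
i=11 'e': node 0→11  ** P7@[11:11]
i=12 'b': node 11→3 (via fail)
i=13 'b': node 3→3 (via fail)
i=14 'd': node 3→0 (via fail)
i=15 'a': node 0→16
i=16 'c': node 16→1 (via fail)
i=17 'c': node 1→1 (via fail)
i=18 'c': node 1→1 (via fail)
i=19 'b': node 1→2  ** P0@[18:19]
i=20 'd': node 2→9
i=21 'b': node 9→10  ** P3@[18:21]
i=22 'b': node 10→3 (via fail)
i=23 'c': node 3→4
i=24 'd': node 4→0 (via fail)
i=25 'a': node 0→16
i=26 'd': node 16→17
i=27 'd': node 17→18  ** P5@[25:27]
i=28 'b': node 18→3 (via fail)
i=29 'c': node 3→4
i=30 'c': node 4→5
i=31 'b': node 5→6  ** P0@[30:31]
i=32 'd': node 6→7  ** P1@[28:32]
i=33 'c': node 7→1 (via fail)
i=34 'e': node 1→8  ** P2@[33:34],P7@[34:34]
i=35 'b': node 8→3 (via fail)
i=36 'e': node 3→19  ** P7@[36:36]
i=37 'e': node 19→20  ** P7@[37:37]
i=38 'c': node 20→12 (via fail)
i=39 'c': node 12→13
i=40 'd': node 13→14
i=41 'a': node 14→15  ** P4@[37:41]
i=42 'e': node 15→11 (via fail)  ** P7@[42:42]
i=43 'a': node 11→16 (via fail)
i=44 'a': node 16→16 (via fail)
i=45 'd': node 16→17
i=46 'd': node 17→18  ** P5@[44:46]
i=47 'c': node 18→1 (via fail)
i=48 'b': node 1→2  ** P0@[47:48]
i=49 'd': node 2→9
i=50 'b': node 9→10  ** P3@[47:50]
i=51 'd': node 10→0 (via fail)
i=52 'e': node 0→11  ** P7@[52:52]
i=53 'c': node 11→12
i=54 'e': node 12→8 (via fail)  ** P2@[53:54],P7@[54:54]
i=55 'd': node 8→0 (via fail)
i=56 'a': node 0→16
i=57 'c': node 16→1 (via fail)
i=58 'c': node 1→1 (via fail)
i=59 'c': node 1→1 (via fail)
i=60 'b': node 1→2  ** P0@[59:60]
i=61 'c': node 2→4 (via fail)
i=62 'e': node 4→8 (via fail)  ** P2@[61:62],P7@[62:62]
i=63 'd': node 8→0 (via fail)
i=64 'b': node 0→3
i=65 'c': node 3→4
i=66 'c': node 4→5
i=67 'b': node 5→6  ** P0@[66:67]
i=68 'b': node 6→3 (via fail)
i=69 'a': node 3→16 (via fail)
i=70 'e': node 16→11 (via fail)  ** P7@[70:70]
i=71 'c': node 11→12
i=72 'c': node 12→13
i=73 'd': node 13→14
i=74 'a': node 14→15  ** P4@[70:74]

All matches (sorted): [[3,0],[4,1],[9,5],[11,7],[19,0],[21,3],[27,5],[31,0],[32,1],[34,2],[34,7],[36,7],[37,7],[41,4],[42,7],[46,5],[48,0],[50,3],[52,7],[54,2],[54,7],[60,0],[62,2],[62,7],[67,0],[70,7],[74,4]]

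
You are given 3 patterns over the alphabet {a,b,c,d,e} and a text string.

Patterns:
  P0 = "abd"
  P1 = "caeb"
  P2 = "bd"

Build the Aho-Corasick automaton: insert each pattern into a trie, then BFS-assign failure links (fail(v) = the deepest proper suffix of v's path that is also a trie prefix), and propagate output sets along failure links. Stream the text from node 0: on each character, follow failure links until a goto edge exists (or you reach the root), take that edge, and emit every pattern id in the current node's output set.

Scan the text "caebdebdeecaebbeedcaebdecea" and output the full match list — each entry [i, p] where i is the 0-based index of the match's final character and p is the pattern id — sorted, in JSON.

Build automaton:
Trie nodes:
  n0 'ε': a→1 b→8 c→4
  n1 'a': b→2
  n2 'ab': d→3
  n3 'abd': ·  ←P0
  n4 'c': a→5
  n5 'ca': e→6
  n6 'cae': b→7
  n7 'caeb': ·  ←P1
  n8 'b': d→9
  n9 'bd': ·  ←P2

Failure links (BFS by depth):
  n1('a'): parent n0 fail=0; on 'a' 0 → fail=0;  out ∅∪∅=∅
  n4('c'): parent n0 fail=0; on 'c' 0 → fail=0;  out ∅∪∅=∅
  n8('b'): parent n0 fail=0; on 'b' 0 → fail=0;  out ∅∪∅=∅
  n2('ab'): parent n1 fail=0; on 'b' 0 → fail=8;  out ∅∪∅=∅
  n5('ca'): parent n4 fail=0; on 'a' 0 → fail=1;  out ∅∪∅=∅
  n9('bd'): parent n8 fail=0; on 'd' 0 → fail=0;  out {2}∪∅={2}
  n3('abd'): parent n2 fail=8; on 'd' 8 → fail=9;  out {0}∪{2}={0,2}
  n6('cae'): parent n5 fail=1; on 'e' 1→0 → fail=0;  out ∅∪∅=∅
  n7('caeb'): parent n6 fail=0; on 'b' 0 → fail=8;  out {1}∪∅={1}

Scan:
pos 0 'c': at 4
pos 1 'a': at 5
pos 2 'e': at 6
pos 3 'b': at 7  → match P1@[0:3]
pos 4 'd': at 9 ·f  → match P2@[3:4]
pos 5 'e': at 0 ·f
pos 6 'b': at 8
pos 7 'd': at 9  → match P2@[6:7]
pos 8 'e': at 0 ·f
pos 9 'e': at 0
pos 10 'c': at 4
pos 11 'a': at 5
pos 12 'e': at 6
pos 13 'b': at 7  → match P1@[10:13]
pos 14 'b': at 8 ·f
pos 15 'e': at 0 ·f
pos 16 'e': at 0
pos 17 'd': at 0
pos 18 'c': at 4
pos 19 'a': at 5
pos 20 'e': at 6
pos 21 'b': at 7  → match P1@[18:21]
pos 22 'd': at 9 ·f  → match P2@[21:22]
pos 23 'e': at 0 ·f
pos 24 'c': at 4
pos 25 'e': at 0 ·f
pos 26 'a': at 1

All matches (sorted): [[3,1],[4,2],[7,2],[13,1],[21,1],[22,2]]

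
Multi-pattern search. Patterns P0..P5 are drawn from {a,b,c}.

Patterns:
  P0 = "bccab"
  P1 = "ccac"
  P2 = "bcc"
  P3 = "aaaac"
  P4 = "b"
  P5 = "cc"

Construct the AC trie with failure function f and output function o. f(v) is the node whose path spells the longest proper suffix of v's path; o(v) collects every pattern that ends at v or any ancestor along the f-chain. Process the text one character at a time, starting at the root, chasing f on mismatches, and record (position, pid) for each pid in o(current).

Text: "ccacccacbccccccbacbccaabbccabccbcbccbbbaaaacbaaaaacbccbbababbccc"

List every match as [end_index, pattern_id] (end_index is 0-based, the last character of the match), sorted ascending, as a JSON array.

Construct AC machine:
Trie nodes:
  0='ε' goto a→10 b→1 c→6
  1='b' goto c→2  ←P4
  2='bc' goto c→3
  3='bcc' goto a→4  ←P2
  4='bcca' goto b→5
  5='bccab' goto ·  ←P0
  6='c' goto c→7
  7='cc' goto a→8  ←P5
  8='cca' goto c→9
  9='ccac' goto ·  ←P1
  10='a' goto a→11
  11='aa' goto a→12
  12='aaa' goto a→13
  13='aaaa' goto c→14
  14='aaaac' goto ·  ←P3

Failure links (BFS by depth):
  fail(1) 'b': from fail(0)=0 chase 'b': 0 ⇒ 0;  out={4}∪out(0)={4}
  fail(6) 'c': from fail(0)=0 chase 'c': 0 ⇒ 0;  out=∅∪out(0)=∅
  fail(10) 'a': from fail(0)=0 chase 'a': 0 ⇒ 0;  out=∅∪out(0)=∅
  fail(2) 'bc': from fail(1)=0 chase 'c': 0 ⇒ 6;  out=∅∪out(6)=∅
  fail(7) 'cc': from fail(6)=0 chase 'c': 0 ⇒ 6;  out={5}∪out(6)={5}
  fail(11) 'aa': from fail(10)=0 chase 'a': 0 ⇒ 10;  out=∅∪out(10)=∅
  fail(3) 'bcc': from fail(2)=6 chase 'c': 6 ⇒ 7;  out={2}∪out(7)={2,5}
  fail(8) 'cca': from fail(7)=6 chase 'a': 6→0 ⇒ 10;  out=∅∪out(10)=∅
  fail(12) 'aaa': from fail(11)=10 chase 'a': 10 ⇒ 11;  out=∅∪out(11)=∅
  fail(4) 'bcca': from fail(3)=7 chase 'a': 7 ⇒ 8;  out=∅∪out(8)=∅
  fail(9) 'ccac': from fail(8)=10 chase 'c': 10→0 ⇒ 6;  out={1}∪out(6)={1}
  fail(13) 'aaaa': from fail(12)=11 chase 'a': 11 ⇒ 12;  out=∅∪out(12)=∅
  fail(5) 'bccab': from fail(4)=8 chase 'b': 8→10→0 ⇒ 1;  out={0}∪out(1)={0,4}
  fail(14) 'aaaac': from fail(13)=12 chase 'c': 12→11→10→0 ⇒ 6;  out={3}∪out(6)={3}

Text stream:
pos 0 'c': at 6
pos 1 'c': at 7  → match P5@[0:1]
pos 2 'a': at 8
pos 3 'c': at 9  → match P1@[0:3]
pos 4 'c': at 7 (via fail)  → match P5@[3:4]
pos 5 'c': at 7 (via fail)  → match P5@[4:5]
pos 6 'a': at 8
pos 7 'c': at 9  → match P1@[4:7]
pos 8 'b': at 1 (via fail)  → match P4@[8:8]
pos 9 'c': at 2
pos 10 'c': at 3  → match P2@[8:10],P5@[9:10]
pos 11 'c': at 7 (via fail)  → match P5@[10:11]
pos 12 'c': at 7 (via fail)  → match P5@[11:12]
pos 13 'c': at 7 (via fail)  → match P5@[12:13]
pos 14 'c': at 7 (via fail)  → match P5@[13:14]
pos 15 'b': at 1 (via fail)  → match P4@[15:15]
pos 16 'a': at 10 (via fail)
pos 17 'c': at 6 (via fail)
pos 18 'b': at 1 (via fail)  → match P4@[18:18]
pos 19 'c': at 2
pos 20 'c': at 3  → match P2@[18:20],P5@[19:20]
pos 21 'a': at 4
pos 22 'a': at 11 (via fail)
pos 23 'b': at 1 (via fail)  → match P4@[23:23]
pos 24 'b': at 1 (via fail)  → match P4@[24:24]
pos 25 'c': at 2
pos 26 'c': at 3  → match P2@[24:26],P5@[25:26]
pos 27 'a': at 4
pos 28 'b': at 5  → match P0@[24:28],P4@[28:28]
pos 29 'c': at 2 (via fail)
pos 30 'c': at 3  → match P2@[28:30],P5@[29:30]
pos 31 'b': at 1 (via fail)  → match P4@[31:31]
pos 32 'c': at 2
pos 33 'b': at 1 (via fail)  → match P4@[33:33]
pos 34 'c': at 2
pos 35 'c': at 3  → match P2@[33:35],P5@[34:35]
pos 36 'b': at 1 (via fail)  → match P4@[36:36]
pos 37 'b': at 1 (via fail)  → match P4@[37:37]
pos 38 'b': at 1 (via fail)  → match P4@[38:38]
pos 39 'a': at 10 (via fail)
pos 40 'a': at 11
pos 41 'a': at 12
pos 42 'a': at 13
pos 43 'c': at 14  → match P3@[39:43]
pos 44 'b': at 1 (via fail)  → match P4@[44:44]
pos 45 'a': at 10 (via fail)
pos 46 'a': at 11
pos 47 'a': at 12
pos 48 'a': at 13
pos 49 'a': at 13 (via fail)
pos 50 'c': at 14  → match P3@[46:50]
pos 51 'b': at 1 (via fail)  → match P4@[51:51]
pos 52 'c': at 2
pos 53 'c': at 3  → match P2@[51:53],P5@[52:53]
pos 54 'b': at 1 (via fail)  → match P4@[54:54]
pos 55 'b': at 1 (via fail)  → match P4@[55:55]
pos 56 'a': at 10 (via fail)
pos 57 'b': at 1 (via fail)  → match P4@[57:57]
pos 58 'a': at 10 (via fail)
pos 59 'b': at 1 (via fail)  → match P4@[59:59]
pos 60 'b': at 1 (via fail)  → match P4@[60:60]
pos 61 'c': at 2
pos 62 'c': at 3  → match P2@[60:62],P5@[61:62]
pos 63 'c': at 7 (via fail)  → match P5@[62:63]

Matches: [[1,5],[3,1],[4,5],[5,5],[7,1],[8,4],[10,2],[10,5],[11,5],[12,5],[13,5],[14,5],[15,4],[18,4],[20,2],[20,5],[23,4],[24,4],[26,2],[26,5],[28,0],[28,4],[30,2],[30,5],[31,4],[33,4],[35,2],[35,5],[36,4],[37,4],[38,4],[43,3],[44,4],[50,3],[51,4],[53,2],[53,5],[54,4],[55,4],[57,4],[59,4],[60,4],[62,2],[62,5],[63,5]]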